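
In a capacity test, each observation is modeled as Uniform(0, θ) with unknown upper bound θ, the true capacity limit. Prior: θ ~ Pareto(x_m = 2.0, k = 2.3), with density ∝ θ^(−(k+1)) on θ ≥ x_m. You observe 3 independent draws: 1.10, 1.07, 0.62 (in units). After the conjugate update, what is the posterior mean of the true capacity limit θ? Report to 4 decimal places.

A Pareto(scale x_m, shape k) prior on the upper bound θ of Uniform(0, θ) is conjugate: posterior is Pareto(max(x_m, max xᵢ), k + n).
Sample maximum = 1.10; prior scale x_m = 2.0 → posterior scale = max = 2.00.
Posterior shape = 2.3 + 3 = 5.3.
E[θ|data] = k·x_m/(k−1) = 5.3·2.00/4.3 = 2.4651.

2.4651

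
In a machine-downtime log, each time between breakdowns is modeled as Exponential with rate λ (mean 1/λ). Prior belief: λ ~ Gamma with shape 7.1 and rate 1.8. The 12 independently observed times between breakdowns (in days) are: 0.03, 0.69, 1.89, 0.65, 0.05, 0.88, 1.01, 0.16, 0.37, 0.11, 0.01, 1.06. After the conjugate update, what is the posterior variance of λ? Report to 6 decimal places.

With a Gamma(shape α, rate β) prior on the exponential rate λ, the posterior after n observations with total T = Σxᵢ is Gamma(α+n, β+T).
Sum of observations T = 6.91 days; n = 12.
Posterior: Gamma(7.1+12, 1.8+6.91) = Gamma(19.1, 8.71).
Var = α/β² = 0.251766.

0.251766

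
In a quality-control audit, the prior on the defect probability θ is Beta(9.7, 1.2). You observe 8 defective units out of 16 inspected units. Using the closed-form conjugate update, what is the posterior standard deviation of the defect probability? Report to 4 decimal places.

0.0898

The Beta prior is conjugate to a Binomial/Bernoulli likelihood; the update adds successes to α and failures to β.
Posterior: Beta(α+k, β+n−k) = Beta(9.7+8, 1.2+8) = Beta(17.7, 9.2).
Var = αβ/((α+β)²(α+β+1)) = 17.7·9.2/(26.9²·27.9) = 0.00806589; SD = √0.00806589 = 0.0898.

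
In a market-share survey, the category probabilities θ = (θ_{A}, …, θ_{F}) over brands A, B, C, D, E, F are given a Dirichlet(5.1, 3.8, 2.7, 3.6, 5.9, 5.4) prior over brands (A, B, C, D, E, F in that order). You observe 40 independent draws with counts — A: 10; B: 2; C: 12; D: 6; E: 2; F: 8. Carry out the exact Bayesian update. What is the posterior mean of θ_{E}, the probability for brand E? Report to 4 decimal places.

The Dirichlet prior is conjugate to the Multinomial likelihood: each posterior αⱼ = prior αⱼ + observed count nⱼ.
Posterior concentration: (15.1, 5.8, 14.7, 9.6, 7.9, 13.4), total = 66.5.
E[θ_{E}|data] = α_{E}/Σα = 7.9/66.5 = 0.1188.

0.1188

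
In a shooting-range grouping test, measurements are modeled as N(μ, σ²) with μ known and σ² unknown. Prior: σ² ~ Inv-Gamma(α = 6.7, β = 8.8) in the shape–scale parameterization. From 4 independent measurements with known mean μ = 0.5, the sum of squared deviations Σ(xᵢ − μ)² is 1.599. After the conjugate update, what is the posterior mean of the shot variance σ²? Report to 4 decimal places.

With known mean μ and an Inverse-Gamma(α, β) prior on σ², the Normal likelihood is conjugate: posterior is Inv-Gamma(α + n/2, β + Σ(xᵢ−μ)²/2).
Posterior: Inv-Gamma(6.7 + 4/2, 8.8 + 1.599/2) = Inv-Gamma(8.70, 9.5995).
E[σ²|data] = β/(α−1) = 9.5995/7.70 = 1.2467.

1.2467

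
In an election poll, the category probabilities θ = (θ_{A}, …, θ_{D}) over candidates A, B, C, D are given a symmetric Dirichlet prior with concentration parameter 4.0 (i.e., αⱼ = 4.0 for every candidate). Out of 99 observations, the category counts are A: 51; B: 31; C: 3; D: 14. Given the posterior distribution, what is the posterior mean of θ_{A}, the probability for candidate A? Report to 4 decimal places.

The Dirichlet prior is conjugate to the Multinomial likelihood: each posterior αⱼ = prior αⱼ + observed count nⱼ.
Posterior concentration: (55.0, 35.0, 7.0, 18.0), total = 115.0.
E[θ_{A}|data] = α_{A}/Σα = 55.0/115.0 = 0.4783.

0.4783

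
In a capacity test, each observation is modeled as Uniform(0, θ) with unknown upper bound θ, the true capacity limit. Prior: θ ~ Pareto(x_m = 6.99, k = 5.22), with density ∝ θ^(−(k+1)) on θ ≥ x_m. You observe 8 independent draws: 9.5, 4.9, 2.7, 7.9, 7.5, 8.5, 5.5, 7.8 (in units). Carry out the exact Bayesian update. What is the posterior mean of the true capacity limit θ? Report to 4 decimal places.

A Pareto(scale x_m, shape k) prior on the upper bound θ of Uniform(0, θ) is conjugate: posterior is Pareto(max(x_m, max xᵢ), k + n).
Sample maximum = 9.5; prior scale x_m = 6.99 → posterior scale = max = 9.50.
Posterior shape = 5.22 + 8 = 13.22.
E[θ|data] = k·x_m/(k−1) = 13.22·9.50/12.22 = 10.2774.

10.2774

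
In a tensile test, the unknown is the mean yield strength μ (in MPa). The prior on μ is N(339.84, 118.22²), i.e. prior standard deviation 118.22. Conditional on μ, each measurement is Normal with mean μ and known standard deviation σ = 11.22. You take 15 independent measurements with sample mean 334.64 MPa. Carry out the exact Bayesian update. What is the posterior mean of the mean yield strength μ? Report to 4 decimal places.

334.6431

For Normal data with known variance σ², a Normal(μ₀, σ₀²) prior on μ is conjugate. Posterior precision = 1/σ₀² + n/σ²; posterior mean is the precision-weighted average of μ₀ and x̄.
n·x̄ = 15·334.64 = 5019.6.
σ₀² = 118.22² = 13975.9684, σ² = 11.22² = 125.8884; σ² + n·σ₀² = 125.8884 + 15·13975.9684 = 209765.4144.
Posterior mean = (μ₀/σ₀² + n·x̄/σ²)/(1/σ₀² + n/σ²) = (σ²·μ₀ + σ₀²·n·x̄)/(σ² + n·σ₀²) = (125.8884·339.84 + 13975.9684·5019.6)/209765.4144 = 70196552.894496/209765.4144 = 334.6431.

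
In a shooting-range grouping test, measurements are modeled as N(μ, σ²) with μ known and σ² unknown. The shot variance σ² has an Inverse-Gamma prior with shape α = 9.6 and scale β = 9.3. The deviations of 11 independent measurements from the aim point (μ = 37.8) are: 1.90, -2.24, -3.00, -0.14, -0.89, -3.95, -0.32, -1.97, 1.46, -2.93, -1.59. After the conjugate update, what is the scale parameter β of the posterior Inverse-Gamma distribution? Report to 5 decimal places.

34.93485

With known mean μ and an Inverse-Gamma(α, β) prior on σ², the Normal likelihood is conjugate: posterior is Inv-Gamma(α + n/2, β + Σ(xᵢ−μ)²/2).
Σ(xᵢ−μ)² = (1.90)² + (-2.24)² + (-3.00)² + (-0.14)² + (-0.89)² + (-3.95)² + (-0.32)² + (-1.97)² + (1.46)² + (-2.93)² + (-1.59)² = 51.2697.
Posterior: Inv-Gamma(9.6 + 11/2, 9.3 + 51.2697/2) = Inv-Gamma(15.10, 34.93485).
Posterior β = 34.93485.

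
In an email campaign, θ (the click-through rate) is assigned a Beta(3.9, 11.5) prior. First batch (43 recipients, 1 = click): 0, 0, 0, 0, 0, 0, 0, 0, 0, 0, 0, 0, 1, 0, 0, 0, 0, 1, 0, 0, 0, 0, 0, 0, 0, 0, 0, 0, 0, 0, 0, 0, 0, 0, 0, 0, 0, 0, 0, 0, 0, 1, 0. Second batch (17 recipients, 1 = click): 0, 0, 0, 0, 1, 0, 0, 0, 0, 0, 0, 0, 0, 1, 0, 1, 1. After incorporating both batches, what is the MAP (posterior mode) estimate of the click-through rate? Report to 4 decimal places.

The Beta prior is conjugate to a Binomial/Bernoulli likelihood; the update adds successes to α and failures to β.
After batch 1: Beta(3.9+3, 11.5+40) = Beta(6.9, 51.5).
After batch 2: Beta(6.9+4, 51.5+13) = Beta(10.9, 64.5).
Mode of Beta(a,b) for a,b>1 is (a−1)/(a+b−2) = 9.9/73.4 = 0.1349.

0.1349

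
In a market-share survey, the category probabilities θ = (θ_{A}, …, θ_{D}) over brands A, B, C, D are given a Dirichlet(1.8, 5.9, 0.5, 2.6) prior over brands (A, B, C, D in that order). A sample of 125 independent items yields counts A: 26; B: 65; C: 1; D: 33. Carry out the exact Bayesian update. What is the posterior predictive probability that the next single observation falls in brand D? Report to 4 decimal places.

0.2622

The Dirichlet prior is conjugate to the Multinomial likelihood: each posterior αⱼ = prior αⱼ + observed count nⱼ.
Posterior concentration: (27.8, 70.9, 1.5, 35.6), total = 135.8.
P(next = D | data) = α_{D}/Σα = 0.2622.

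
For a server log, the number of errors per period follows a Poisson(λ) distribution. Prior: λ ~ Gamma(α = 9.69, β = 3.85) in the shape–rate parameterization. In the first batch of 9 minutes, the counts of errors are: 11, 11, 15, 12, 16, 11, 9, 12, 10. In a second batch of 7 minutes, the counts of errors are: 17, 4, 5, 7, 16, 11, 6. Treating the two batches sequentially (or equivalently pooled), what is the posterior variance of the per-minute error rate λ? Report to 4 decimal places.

With a Gamma(shape α, rate β) prior, the Poisson likelihood is conjugate: the posterior is Gamma(α + ΣXᵢ, β + n).
Batch 1: sum of counts S = 107 over n = 9 minutes.
After batch 1: Gamma(α+S, β+n) = Gamma(9.69+107, 3.85+9) = Gamma(116.69, 12.85).
Batch 2: sum of counts S = 66 over n = 7 minutes.
After batch 2: Gamma(α+S, β+n) = Gamma(116.69+66, 12.85+7) = Gamma(182.69, 19.85).
Var = α/β² = 182.69/19.85² = 0.4637.

0.4637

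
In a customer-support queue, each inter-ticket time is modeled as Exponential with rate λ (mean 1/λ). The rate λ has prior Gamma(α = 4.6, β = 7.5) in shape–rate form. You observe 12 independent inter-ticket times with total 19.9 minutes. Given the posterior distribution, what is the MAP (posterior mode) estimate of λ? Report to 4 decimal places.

0.5693

With a Gamma(shape α, rate β) prior on the exponential rate λ, the posterior after n observations with total T = Σxᵢ is Gamma(α+n, β+T).
Posterior: Gamma(4.6+12, 7.5+19.9) = Gamma(16.6, 27.4).
Mode = (α−1)/β = 0.5693.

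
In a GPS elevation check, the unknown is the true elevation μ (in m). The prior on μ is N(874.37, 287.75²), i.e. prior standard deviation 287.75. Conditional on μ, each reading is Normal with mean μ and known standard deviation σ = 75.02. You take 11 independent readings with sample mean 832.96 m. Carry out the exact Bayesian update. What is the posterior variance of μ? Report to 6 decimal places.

508.494323

For Normal data with known variance σ², a Normal(μ₀, σ₀²) prior on μ is conjugate. Posterior precision = 1/σ₀² + n/σ²; posterior mean is the precision-weighted average of μ₀ and x̄.
σ₀² = 287.75² = 82800.0625, σ² = 75.02² = 5628.0004; σ² + n·σ₀² = 5628.0004 + 11·82800.0625 = 916428.6879.
Posterior precision = 1/σ₀² + n/σ² = 1/82800.0625 + 11/5628.0004 = (σ² + n·σ₀²)/(σ₀²σ²) = 916428.6879/(82800.0625·5628.0004); posterior variance σₙ² = σ₀²σ²/(σ² + n·σ₀²) = 82800.0625·5628.0004/916428.6879 = 508.494323.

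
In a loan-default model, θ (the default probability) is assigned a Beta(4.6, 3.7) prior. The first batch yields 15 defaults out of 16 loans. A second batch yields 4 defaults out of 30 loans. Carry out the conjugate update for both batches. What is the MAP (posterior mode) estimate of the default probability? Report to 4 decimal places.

0.4321

The Beta prior is conjugate to a Binomial/Bernoulli likelihood; the update adds successes to α and failures to β.
After batch 1: Beta(4.6+15, 3.7+1) = Beta(19.6, 4.7).
After batch 2: Beta(19.6+4, 4.7+26) = Beta(23.6, 30.7).
Mode of Beta(a,b) for a,b>1 is (a−1)/(a+b−2) = 22.6/52.3 = 0.4321.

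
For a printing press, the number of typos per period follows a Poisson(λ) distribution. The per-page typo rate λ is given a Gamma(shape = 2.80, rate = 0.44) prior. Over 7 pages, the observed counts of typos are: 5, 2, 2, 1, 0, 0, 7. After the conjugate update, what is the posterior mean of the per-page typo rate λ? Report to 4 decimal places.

2.6613

With a Gamma(shape α, rate β) prior, the Poisson likelihood is conjugate: the posterior is Gamma(α + ΣXᵢ, β + n).
Sum of counts S = 17 over n = 7 pages.
Posterior: Gamma(α+S, β+n) = Gamma(2.80+17, 0.44+7) = Gamma(19.80, 7.44).
Posterior mean = α/β = 19.80/7.44 = 2.6613.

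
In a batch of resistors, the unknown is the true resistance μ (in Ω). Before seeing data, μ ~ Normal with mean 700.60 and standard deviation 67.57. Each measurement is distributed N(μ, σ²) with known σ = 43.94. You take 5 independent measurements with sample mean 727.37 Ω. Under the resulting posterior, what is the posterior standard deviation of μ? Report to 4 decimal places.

18.8688

For Normal data with known variance σ², a Normal(μ₀, σ₀²) prior on μ is conjugate. Posterior precision = 1/σ₀² + n/σ²; posterior mean is the precision-weighted average of μ₀ and x̄.
σ₀² = 67.57² = 4565.7049, σ² = 43.94² = 1930.7236; σ² + n·σ₀² = 1930.7236 + 5·4565.7049 = 24759.2481.
Posterior precision = 1/σ₀² + n/σ² = 1/4565.7049 + 5/1930.7236 = (σ² + n·σ₀²)/(σ₀²σ²) = 24759.2481/(4565.7049·1930.7236); posterior variance σₙ² = σ₀²σ²/(σ² + n·σ₀²) = 4565.7049·1930.7236/24759.2481 = 356.033195.
Posterior SD = √σₙ² = √(4565.7049·1930.7236/24759.2481) = 18.8688.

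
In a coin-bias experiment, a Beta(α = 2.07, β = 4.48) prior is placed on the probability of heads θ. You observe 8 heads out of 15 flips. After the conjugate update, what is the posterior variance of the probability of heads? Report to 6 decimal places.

0.011039

The Beta prior is conjugate to a Binomial/Bernoulli likelihood; the update adds successes to α and failures to β.
Posterior: Beta(α+k, β+n−k) = Beta(2.07+8, 4.48+7) = Beta(10.07, 11.48).
Var = αβ/((α+β)²(α+β+1)) = 10.07·11.48/(21.55²·22.55) = 0.011039.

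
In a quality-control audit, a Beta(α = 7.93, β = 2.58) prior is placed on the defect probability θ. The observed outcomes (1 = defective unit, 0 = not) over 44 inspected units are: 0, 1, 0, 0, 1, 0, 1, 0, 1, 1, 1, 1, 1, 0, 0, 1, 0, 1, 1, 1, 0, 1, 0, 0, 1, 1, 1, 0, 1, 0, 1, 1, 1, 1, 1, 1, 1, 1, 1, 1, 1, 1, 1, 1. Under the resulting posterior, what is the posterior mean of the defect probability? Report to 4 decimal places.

The Beta prior is conjugate to a Binomial/Bernoulli likelihood; the update adds successes to α and failures to β.
Posterior: Beta(α+k, β+n−k) = Beta(7.93+31, 2.58+13) = Beta(38.93, 15.58).
Posterior mean = α/(α+β) = 38.93/54.51 = 0.7142.

0.7142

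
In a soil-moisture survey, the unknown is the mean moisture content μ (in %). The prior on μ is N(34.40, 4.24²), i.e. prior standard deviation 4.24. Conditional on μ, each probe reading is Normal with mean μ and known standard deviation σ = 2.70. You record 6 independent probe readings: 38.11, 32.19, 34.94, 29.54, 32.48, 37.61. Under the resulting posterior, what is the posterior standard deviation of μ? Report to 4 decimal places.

For Normal data with known variance σ², a Normal(μ₀, σ₀²) prior on μ is conjugate. Posterior precision = 1/σ₀² + n/σ²; posterior mean is the precision-weighted average of μ₀ and x̄.
σ₀² = 4.24² = 17.9776, σ² = 2.70² = 7.29; σ² + n·σ₀² = 7.29 + 6·17.9776 = 115.1556.
Posterior precision = 1/σ₀² + n/σ² = 1/17.9776 + 6/7.29 = (σ² + n·σ₀²)/(σ₀²σ²) = 115.1556/(17.9776·7.29); posterior variance σₙ² = σ₀²σ²/(σ² + n·σ₀²) = 17.9776·7.29/115.1556 = 1.138084.
Posterior SD = √σₙ² = √(17.9776·7.29/115.1556) = 1.0668.

1.0668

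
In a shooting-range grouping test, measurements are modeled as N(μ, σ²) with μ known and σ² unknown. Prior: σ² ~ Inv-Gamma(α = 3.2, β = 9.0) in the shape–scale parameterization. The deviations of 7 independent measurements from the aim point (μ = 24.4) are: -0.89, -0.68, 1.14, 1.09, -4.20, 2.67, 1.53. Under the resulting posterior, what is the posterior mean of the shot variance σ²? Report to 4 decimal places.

4.2853

With known mean μ and an Inverse-Gamma(α, β) prior on σ², the Normal likelihood is conjugate: posterior is Inv-Gamma(α + n/2, β + Σ(xᵢ−μ)²/2).
Σ(xᵢ−μ)² = (-0.89)² + (-0.68)² + (1.14)² + (1.09)² + (-4.20)² + (2.67)² + (1.53)² = 30.8520.
Posterior: Inv-Gamma(3.2 + 7/2, 9.0 + 30.8520/2) = Inv-Gamma(6.70, 24.42600).
E[σ²|data] = β/(α−1) = 24.42600/5.70 = 4.2853.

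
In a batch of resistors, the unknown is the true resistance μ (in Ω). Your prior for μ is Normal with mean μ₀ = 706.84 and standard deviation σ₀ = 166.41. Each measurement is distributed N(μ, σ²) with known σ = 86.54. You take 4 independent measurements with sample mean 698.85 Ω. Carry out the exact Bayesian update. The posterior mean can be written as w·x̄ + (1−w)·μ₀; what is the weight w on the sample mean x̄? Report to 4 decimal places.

0.9367

For Normal data with known variance σ², a Normal(μ₀, σ₀²) prior on μ is conjugate. Posterior precision = 1/σ₀² + n/σ²; posterior mean is the precision-weighted average of μ₀ and x̄.
σ₀² = 166.41² = 27692.2881, σ² = 86.54² = 7489.1716. Prior precision 1/σ₀² = 1/27692.2881; data precision n/σ² = 4/7489.1716.
w = (n/σ²)/(1/σ₀² + n/σ²) = n·σ₀²/(σ² + n·σ₀²) = 4·27692.2881/(7489.1716 + 4·27692.2881) = 110769.1524/118258.324 = 0.9367.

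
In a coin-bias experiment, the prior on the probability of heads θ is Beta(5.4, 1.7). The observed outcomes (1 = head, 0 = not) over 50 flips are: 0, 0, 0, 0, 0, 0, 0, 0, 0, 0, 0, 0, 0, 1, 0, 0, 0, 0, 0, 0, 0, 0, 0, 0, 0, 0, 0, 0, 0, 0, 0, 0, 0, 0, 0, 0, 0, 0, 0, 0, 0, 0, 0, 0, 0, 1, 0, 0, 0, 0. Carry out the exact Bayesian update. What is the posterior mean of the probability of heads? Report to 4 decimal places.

The Beta prior is conjugate to a Binomial/Bernoulli likelihood; the update adds successes to α and failures to β.
Posterior: Beta(α+k, β+n−k) = Beta(5.4+2, 1.7+48) = Beta(7.4, 49.7).
Posterior mean = α/(α+β) = 7.4/57.1 = 0.1296.

0.1296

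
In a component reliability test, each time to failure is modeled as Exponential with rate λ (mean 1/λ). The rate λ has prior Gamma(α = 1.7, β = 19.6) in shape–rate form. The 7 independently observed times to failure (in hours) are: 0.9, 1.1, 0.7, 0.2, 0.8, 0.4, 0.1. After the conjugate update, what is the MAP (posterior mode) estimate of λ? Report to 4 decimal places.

With a Gamma(shape α, rate β) prior on the exponential rate λ, the posterior after n observations with total T = Σxᵢ is Gamma(α+n, β+T).
Sum of observations T = 4.2 hours; n = 7.
Posterior: Gamma(1.7+7, 19.6+4.2) = Gamma(8.7, 23.8).
Mode = (α−1)/β = 0.3235.

0.3235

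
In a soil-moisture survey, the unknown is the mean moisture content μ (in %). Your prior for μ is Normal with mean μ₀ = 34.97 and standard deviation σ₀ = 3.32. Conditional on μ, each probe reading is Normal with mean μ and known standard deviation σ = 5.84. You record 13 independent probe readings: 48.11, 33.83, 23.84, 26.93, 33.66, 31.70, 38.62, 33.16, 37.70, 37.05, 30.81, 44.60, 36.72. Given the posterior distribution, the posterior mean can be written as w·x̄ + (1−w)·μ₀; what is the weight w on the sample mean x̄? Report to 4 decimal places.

0.8077

For Normal data with known variance σ², a Normal(μ₀, σ₀²) prior on μ is conjugate. Posterior precision = 1/σ₀² + n/σ²; posterior mean is the precision-weighted average of μ₀ and x̄.
σ₀² = 3.32² = 11.0224, σ² = 5.84² = 34.1056. Prior precision 1/σ₀² = 1/11.0224; data precision n/σ² = 13/34.1056.
w = (n/σ²)/(1/σ₀² + n/σ²) = n·σ₀²/(σ² + n·σ₀²) = 13·11.0224/(34.1056 + 13·11.0224) = 143.2912/177.3968 = 0.8077.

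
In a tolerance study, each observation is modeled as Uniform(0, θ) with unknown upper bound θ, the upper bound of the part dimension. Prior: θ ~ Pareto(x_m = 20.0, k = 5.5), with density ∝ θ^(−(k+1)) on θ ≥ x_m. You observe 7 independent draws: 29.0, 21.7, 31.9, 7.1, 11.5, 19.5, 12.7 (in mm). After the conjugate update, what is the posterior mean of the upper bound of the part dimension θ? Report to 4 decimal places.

34.6739

A Pareto(scale x_m, shape k) prior on the upper bound θ of Uniform(0, θ) is conjugate: posterior is Pareto(max(x_m, max xᵢ), k + n).
Sample maximum = 31.9; prior scale x_m = 20.0 → posterior scale = max = 31.9.
Posterior shape = 5.5 + 7 = 12.5.
E[θ|data] = k·x_m/(k−1) = 12.5·31.9/11.5 = 34.6739.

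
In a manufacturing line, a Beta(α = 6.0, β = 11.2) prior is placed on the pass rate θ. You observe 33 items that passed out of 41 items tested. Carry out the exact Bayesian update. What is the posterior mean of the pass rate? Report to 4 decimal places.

The Beta prior is conjugate to a Binomial/Bernoulli likelihood; the update adds successes to α and failures to β.
Posterior: Beta(α+k, β+n−k) = Beta(6.0+33, 11.2+8) = Beta(39.0, 19.2).
Posterior mean = α/(α+β) = 39.0/58.2 = 0.6701.

0.6701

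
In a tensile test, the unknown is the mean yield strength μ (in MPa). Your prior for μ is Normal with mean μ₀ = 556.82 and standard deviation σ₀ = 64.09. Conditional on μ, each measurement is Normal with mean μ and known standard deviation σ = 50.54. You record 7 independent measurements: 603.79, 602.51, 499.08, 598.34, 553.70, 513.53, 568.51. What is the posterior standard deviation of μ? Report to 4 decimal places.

18.3065

For Normal data with known variance σ², a Normal(μ₀, σ₀²) prior on μ is conjugate. Posterior precision = 1/σ₀² + n/σ²; posterior mean is the precision-weighted average of μ₀ and x̄.
σ₀² = 64.09² = 4107.5281, σ² = 50.54² = 2554.2916; σ² + n·σ₀² = 2554.2916 + 7·4107.5281 = 31306.9883.
Posterior precision = 1/σ₀² + n/σ² = 1/4107.5281 + 7/2554.2916 = (σ² + n·σ₀²)/(σ₀²σ²) = 31306.9883/(4107.5281·2554.2916); posterior variance σₙ² = σ₀²σ²/(σ² + n·σ₀²) = 4107.5281·2554.2916/31306.9883 = 335.127238.
Posterior SD = √σₙ² = √(4107.5281·2554.2916/31306.9883) = 18.3065.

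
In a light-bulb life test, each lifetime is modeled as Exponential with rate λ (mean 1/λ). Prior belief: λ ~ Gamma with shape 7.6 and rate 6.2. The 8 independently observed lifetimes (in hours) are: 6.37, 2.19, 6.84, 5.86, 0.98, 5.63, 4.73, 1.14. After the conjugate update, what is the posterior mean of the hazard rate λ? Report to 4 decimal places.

With a Gamma(shape α, rate β) prior on the exponential rate λ, the posterior after n observations with total T = Σxᵢ is Gamma(α+n, β+T).
Sum of observations T = 33.74 hours; n = 8.
Posterior: Gamma(7.6+8, 6.2+33.74) = Gamma(15.6, 39.94).
Posterior mean of λ = α/β = 15.6/39.94 = 0.3906.

0.3906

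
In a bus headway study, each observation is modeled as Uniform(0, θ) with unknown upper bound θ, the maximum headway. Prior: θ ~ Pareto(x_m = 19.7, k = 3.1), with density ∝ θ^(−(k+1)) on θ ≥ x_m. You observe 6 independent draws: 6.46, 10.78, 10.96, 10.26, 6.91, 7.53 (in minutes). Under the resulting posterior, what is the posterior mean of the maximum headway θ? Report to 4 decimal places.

A Pareto(scale x_m, shape k) prior on the upper bound θ of Uniform(0, θ) is conjugate: posterior is Pareto(max(x_m, max xᵢ), k + n).
Sample maximum = 10.96; prior scale x_m = 19.7 → posterior scale = max = 19.70.
Posterior shape = 3.1 + 6 = 9.1.
E[θ|data] = k·x_m/(k−1) = 9.1·19.70/8.1 = 22.1321.

22.1321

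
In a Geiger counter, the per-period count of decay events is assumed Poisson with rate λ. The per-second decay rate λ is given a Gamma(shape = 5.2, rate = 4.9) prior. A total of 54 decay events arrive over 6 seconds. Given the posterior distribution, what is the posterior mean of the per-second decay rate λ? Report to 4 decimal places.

With a Gamma(shape α, rate β) prior, the Poisson likelihood is conjugate: the posterior is Gamma(α + ΣXᵢ, β + n).
Posterior: Gamma(α+S, β+n) = Gamma(5.2+54, 4.9+6) = Gamma(59.2, 10.9).
Posterior mean = α/β = 59.2/10.9 = 5.4312.

5.4312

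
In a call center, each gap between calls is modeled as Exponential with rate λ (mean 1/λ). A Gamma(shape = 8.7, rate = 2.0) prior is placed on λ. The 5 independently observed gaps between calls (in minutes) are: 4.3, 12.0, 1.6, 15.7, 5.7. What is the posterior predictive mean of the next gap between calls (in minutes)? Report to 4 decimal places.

With a Gamma(shape α, rate β) prior on the exponential rate λ, the posterior after n observations with total T = Σxᵢ is Gamma(α+n, β+T).
Sum of observations T = 39.3 minutes; n = 5.
Posterior: Gamma(8.7+5, 2.0+39.3) = Gamma(13.7, 41.3).
The predictive distribution for the next observation is Lomax; its mean is β/(α−1) = 41.3/12.7 = 3.2520.

3.2520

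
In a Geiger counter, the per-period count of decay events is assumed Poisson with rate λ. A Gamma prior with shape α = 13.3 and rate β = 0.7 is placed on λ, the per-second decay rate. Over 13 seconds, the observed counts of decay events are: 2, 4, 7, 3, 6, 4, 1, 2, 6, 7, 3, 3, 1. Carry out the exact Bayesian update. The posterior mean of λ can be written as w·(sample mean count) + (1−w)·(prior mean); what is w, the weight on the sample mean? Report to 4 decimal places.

0.9489

With a Gamma(shape α, rate β) prior, the Poisson likelihood is conjugate: the posterior is Gamma(α + ΣXᵢ, β + n).
Posterior mean = (α₀+S)/(β₀+n) = [n/(β₀+n)]·(S/n) + [β₀/(β₀+n)]·(α₀/β₀), so only n and β₀ enter the weight.
Weight on data w = n/(β₀+n) = 13/(0.7+13) = 13/13.7 = 0.9489.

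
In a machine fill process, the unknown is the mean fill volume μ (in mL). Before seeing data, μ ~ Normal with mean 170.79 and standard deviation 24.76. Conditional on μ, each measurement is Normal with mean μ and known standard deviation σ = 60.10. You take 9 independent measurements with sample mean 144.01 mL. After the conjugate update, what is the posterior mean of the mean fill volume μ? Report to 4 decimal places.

For Normal data with known variance σ², a Normal(μ₀, σ₀²) prior on μ is conjugate. Posterior precision = 1/σ₀² + n/σ²; posterior mean is the precision-weighted average of μ₀ and x̄.
n·x̄ = 9·144.01 = 1296.09.
σ₀² = 24.76² = 613.0576, σ² = 60.10² = 3612.01; σ² + n·σ₀² = 3612.01 + 9·613.0576 = 9129.5284.
Posterior mean = (μ₀/σ₀² + n·x̄/σ²)/(1/σ₀² + n/σ²) = (σ²·μ₀ + σ₀²·n·x̄)/(σ² + n·σ₀²) = (3612.01·170.79 + 613.0576·1296.09)/9129.5284 = 1411473.012684/9129.5284 = 154.6052.

154.6052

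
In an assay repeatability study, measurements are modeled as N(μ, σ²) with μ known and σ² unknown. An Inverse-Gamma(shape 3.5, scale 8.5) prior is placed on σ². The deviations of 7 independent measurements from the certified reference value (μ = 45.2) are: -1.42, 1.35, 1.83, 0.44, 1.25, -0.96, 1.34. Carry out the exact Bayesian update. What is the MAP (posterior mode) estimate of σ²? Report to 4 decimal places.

1.7913

With known mean μ and an Inverse-Gamma(α, β) prior on σ², the Normal likelihood is conjugate: posterior is Inv-Gamma(α + n/2, β + Σ(xᵢ−μ)²/2).
Σ(xᵢ−μ)² = (-1.42)² + (1.35)² + (1.83)² + (0.44)² + (1.25)² + (-0.96)² + (1.34)² = 11.6611.
Posterior: Inv-Gamma(3.5 + 7/2, 8.5 + 11.6611/2) = Inv-Gamma(7.00, 14.33055).
Mode = β/(α+1) = 14.33055/8.00 = 1.7913.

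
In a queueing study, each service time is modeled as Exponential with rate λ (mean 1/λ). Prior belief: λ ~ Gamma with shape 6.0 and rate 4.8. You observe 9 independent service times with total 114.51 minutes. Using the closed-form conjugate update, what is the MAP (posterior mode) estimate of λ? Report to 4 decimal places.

0.1173

With a Gamma(shape α, rate β) prior on the exponential rate λ, the posterior after n observations with total T = Σxᵢ is Gamma(α+n, β+T).
Posterior: Gamma(6.0+9, 4.8+114.51) = Gamma(15.0, 119.31).
Mode = (α−1)/β = 0.1173.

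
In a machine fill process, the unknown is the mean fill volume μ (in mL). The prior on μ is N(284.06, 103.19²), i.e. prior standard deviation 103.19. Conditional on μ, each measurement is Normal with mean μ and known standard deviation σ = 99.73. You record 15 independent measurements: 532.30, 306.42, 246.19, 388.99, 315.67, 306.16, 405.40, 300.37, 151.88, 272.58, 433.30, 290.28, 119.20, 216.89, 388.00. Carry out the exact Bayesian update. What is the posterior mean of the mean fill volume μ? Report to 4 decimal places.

For Normal data with known variance σ², a Normal(μ₀, σ₀²) prior on μ is conjugate. Posterior precision = 1/σ₀² + n/σ²; posterior mean is the precision-weighted average of μ₀ and x̄.
Σxᵢ = 532.30 + 306.42 + 246.19 + 388.99 + 315.67 + 306.16 + 405.40 + 300.37 + 151.88 + 272.58 + 433.30 + 290.28 + 119.20 + 216.89 + 388.00 = 4673.63, so n·x̄ = 4673.63.
σ₀² = 103.19² = 10648.1761, σ² = 99.73² = 9946.0729; σ² + n·σ₀² = 9946.0729 + 15·10648.1761 = 169668.7144.
Posterior mean = (μ₀/σ₀² + n·x̄/σ²)/(1/σ₀² + n/σ²) = (σ²·μ₀ + σ₀²·n·x̄)/(σ² + n·σ₀²) = (9946.0729·284.06 + 10648.1761·4673.63)/169668.7144 = 52590916.734217/169668.7144 = 309.9624.

309.9624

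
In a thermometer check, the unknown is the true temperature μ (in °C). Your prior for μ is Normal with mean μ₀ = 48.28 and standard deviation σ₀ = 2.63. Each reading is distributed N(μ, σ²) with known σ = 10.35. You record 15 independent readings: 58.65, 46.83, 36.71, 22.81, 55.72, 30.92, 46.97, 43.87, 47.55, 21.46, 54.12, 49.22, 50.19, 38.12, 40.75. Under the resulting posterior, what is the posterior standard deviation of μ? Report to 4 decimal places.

For Normal data with known variance σ², a Normal(μ₀, σ₀²) prior on μ is conjugate. Posterior precision = 1/σ₀² + n/σ²; posterior mean is the precision-weighted average of μ₀ and x̄.
σ₀² = 2.63² = 6.9169, σ² = 10.35² = 107.1225; σ² + n·σ₀² = 107.1225 + 15·6.9169 = 210.876.
Posterior precision = 1/σ₀² + n/σ² = 1/6.9169 + 15/107.1225 = (σ² + n·σ₀²)/(σ₀²σ²) = 210.876/(6.9169·107.1225); posterior variance σₙ² = σ₀²σ²/(σ² + n·σ₀²) = 6.9169·107.1225/210.876 = 3.513703.
Posterior SD = √σₙ² = √(6.9169·107.1225/210.876) = 1.8745.

1.8745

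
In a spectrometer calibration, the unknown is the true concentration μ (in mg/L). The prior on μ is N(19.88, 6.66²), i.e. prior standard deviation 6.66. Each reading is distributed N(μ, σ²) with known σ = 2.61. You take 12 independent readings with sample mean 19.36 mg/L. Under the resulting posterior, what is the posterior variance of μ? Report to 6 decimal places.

For Normal data with known variance σ², a Normal(μ₀, σ₀²) prior on μ is conjugate. Posterior precision = 1/σ₀² + n/σ²; posterior mean is the precision-weighted average of μ₀ and x̄.
σ₀² = 6.66² = 44.3556, σ² = 2.61² = 6.8121; σ² + n·σ₀² = 6.8121 + 12·44.3556 = 539.0793.
Posterior precision = 1/σ₀² + n/σ² = 1/44.3556 + 12/6.8121 = (σ² + n·σ₀²)/(σ₀²σ²) = 539.0793/(44.3556·6.8121); posterior variance σₙ² = σ₀²σ²/(σ² + n·σ₀²) = 44.3556·6.8121/539.0793 = 0.560502.

0.560502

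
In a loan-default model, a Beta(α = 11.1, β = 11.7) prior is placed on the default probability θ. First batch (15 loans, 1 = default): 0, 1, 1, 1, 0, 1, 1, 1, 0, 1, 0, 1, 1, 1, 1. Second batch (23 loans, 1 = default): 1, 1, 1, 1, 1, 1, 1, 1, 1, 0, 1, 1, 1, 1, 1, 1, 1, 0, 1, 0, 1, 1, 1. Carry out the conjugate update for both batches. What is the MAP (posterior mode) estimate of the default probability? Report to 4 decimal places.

The Beta prior is conjugate to a Binomial/Bernoulli likelihood; the update adds successes to α and failures to β.
After batch 1: Beta(11.1+11, 11.7+4) = Beta(22.1, 15.7).
After batch 2: Beta(22.1+20, 15.7+3) = Beta(42.1, 18.7).
Mode of Beta(a,b) for a,b>1 is (a−1)/(a+b−2) = 41.1/58.8 = 0.6990.

0.6990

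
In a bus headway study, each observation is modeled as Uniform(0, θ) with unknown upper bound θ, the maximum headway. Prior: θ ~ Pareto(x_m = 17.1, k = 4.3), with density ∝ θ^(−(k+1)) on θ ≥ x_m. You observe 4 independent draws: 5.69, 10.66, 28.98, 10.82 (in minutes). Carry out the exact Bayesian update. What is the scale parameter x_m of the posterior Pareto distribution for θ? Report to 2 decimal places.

28.98

A Pareto(scale x_m, shape k) prior on the upper bound θ of Uniform(0, θ) is conjugate: posterior is Pareto(max(x_m, max xᵢ), k + n).
Sample maximum = 28.98; prior scale x_m = 17.1 → posterior scale = max = 28.98.
Posterior shape = 4.3 + 4 = 8.3.
Posterior scale x_m = 28.98.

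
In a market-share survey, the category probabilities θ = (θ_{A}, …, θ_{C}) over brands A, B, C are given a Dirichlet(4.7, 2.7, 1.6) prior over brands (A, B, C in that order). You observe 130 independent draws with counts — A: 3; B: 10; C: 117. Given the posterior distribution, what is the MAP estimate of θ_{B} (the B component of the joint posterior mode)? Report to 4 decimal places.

The Dirichlet prior is conjugate to the Multinomial likelihood: each posterior αⱼ = prior αⱼ + observed count nⱼ.
Posterior concentration: (7.7, 12.7, 118.6), total = 139.0.
Joint mode component: (α_{B}−1)/(Σα−K) = 11.7/136.0 = 0.0860.

0.0860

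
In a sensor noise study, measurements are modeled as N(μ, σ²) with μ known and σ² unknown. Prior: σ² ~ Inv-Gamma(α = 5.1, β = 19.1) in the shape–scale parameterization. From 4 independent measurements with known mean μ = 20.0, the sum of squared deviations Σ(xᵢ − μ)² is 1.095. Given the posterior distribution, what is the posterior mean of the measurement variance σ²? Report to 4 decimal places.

3.2209

With known mean μ and an Inverse-Gamma(α, β) prior on σ², the Normal likelihood is conjugate: posterior is Inv-Gamma(α + n/2, β + Σ(xᵢ−μ)²/2).
Posterior: Inv-Gamma(5.1 + 4/2, 19.1 + 1.095/2) = Inv-Gamma(7.10, 19.6475).
E[σ²|data] = β/(α−1) = 19.6475/6.10 = 3.2209.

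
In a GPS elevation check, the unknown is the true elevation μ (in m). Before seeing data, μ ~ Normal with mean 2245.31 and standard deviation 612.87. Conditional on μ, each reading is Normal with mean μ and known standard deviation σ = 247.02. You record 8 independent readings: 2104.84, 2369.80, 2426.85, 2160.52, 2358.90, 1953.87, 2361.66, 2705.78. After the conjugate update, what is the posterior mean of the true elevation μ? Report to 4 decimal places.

For Normal data with known variance σ², a Normal(μ₀, σ₀²) prior on μ is conjugate. Posterior precision = 1/σ₀² + n/σ²; posterior mean is the precision-weighted average of μ₀ and x̄.
Σxᵢ = 2104.84 + 2369.80 + 2426.85 + 2160.52 + 2358.90 + 1953.87 + 2361.66 + 2705.78 = 18442.22, so n·x̄ = 18442.22.
σ₀² = 612.87² = 375609.6369, σ² = 247.02² = 61018.8804; σ² + n·σ₀² = 61018.8804 + 8·375609.6369 = 3065895.9756.
Posterior mean = (μ₀/σ₀² + n·x̄/σ²)/(1/σ₀² + n/σ²) = (σ²·μ₀ + σ₀²·n·x̄)/(σ² + n·σ₀²) = (61018.8804·2245.31 + 375609.6369·18442.22)/3065895.9756 = 7064081860.180842/3065895.9756 = 2304.0840.

2304.0840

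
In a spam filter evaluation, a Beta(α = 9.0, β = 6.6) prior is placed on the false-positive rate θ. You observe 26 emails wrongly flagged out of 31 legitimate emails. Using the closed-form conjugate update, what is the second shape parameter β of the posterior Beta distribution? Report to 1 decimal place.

11.6

The Beta prior is conjugate to a Binomial/Bernoulli likelihood; the update adds successes to α and failures to β.
Posterior: Beta(α+k, β+n−k) = Beta(9.0+26, 6.6+5) = Beta(35.0, 11.6).
Posterior β = 11.6.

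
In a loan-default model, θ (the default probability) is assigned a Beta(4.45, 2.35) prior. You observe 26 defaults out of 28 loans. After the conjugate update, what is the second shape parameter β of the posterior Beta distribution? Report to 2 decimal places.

4.35

The Beta prior is conjugate to a Binomial/Bernoulli likelihood; the update adds successes to α and failures to β.
Posterior: Beta(α+k, β+n−k) = Beta(4.45+26, 2.35+2) = Beta(30.45, 4.35).
Posterior β = 4.35.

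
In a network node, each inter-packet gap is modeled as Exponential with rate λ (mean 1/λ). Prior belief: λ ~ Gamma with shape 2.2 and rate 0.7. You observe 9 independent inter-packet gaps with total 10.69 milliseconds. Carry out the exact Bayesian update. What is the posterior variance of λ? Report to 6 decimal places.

0.086332

With a Gamma(shape α, rate β) prior on the exponential rate λ, the posterior after n observations with total T = Σxᵢ is Gamma(α+n, β+T).
Posterior: Gamma(2.2+9, 0.7+10.69) = Gamma(11.2, 11.39).
Var = α/β² = 0.086332.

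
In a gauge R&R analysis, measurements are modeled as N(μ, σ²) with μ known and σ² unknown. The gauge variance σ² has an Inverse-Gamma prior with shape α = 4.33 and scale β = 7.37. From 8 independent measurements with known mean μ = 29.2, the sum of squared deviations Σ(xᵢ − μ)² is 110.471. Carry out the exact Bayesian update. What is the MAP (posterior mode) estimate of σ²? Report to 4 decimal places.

6.7101

With known mean μ and an Inverse-Gamma(α, β) prior on σ², the Normal likelihood is conjugate: posterior is Inv-Gamma(α + n/2, β + Σ(xᵢ−μ)²/2).
Posterior: Inv-Gamma(4.33 + 8/2, 7.37 + 110.471/2) = Inv-Gamma(8.33, 62.6055).
Mode = β/(α+1) = 62.6055/9.33 = 6.7101.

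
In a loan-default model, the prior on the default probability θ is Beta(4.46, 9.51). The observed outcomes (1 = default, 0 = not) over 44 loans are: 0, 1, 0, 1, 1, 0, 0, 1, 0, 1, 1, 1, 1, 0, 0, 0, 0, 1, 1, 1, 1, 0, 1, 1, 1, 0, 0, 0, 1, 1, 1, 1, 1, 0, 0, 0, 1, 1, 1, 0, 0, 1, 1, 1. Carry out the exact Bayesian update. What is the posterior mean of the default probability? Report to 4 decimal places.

0.5254

The Beta prior is conjugate to a Binomial/Bernoulli likelihood; the update adds successes to α and failures to β.
Posterior: Beta(α+k, β+n−k) = Beta(4.46+26, 9.51+18) = Beta(30.46, 27.51).
Posterior mean = α/(α+β) = 30.46/57.97 = 0.5254.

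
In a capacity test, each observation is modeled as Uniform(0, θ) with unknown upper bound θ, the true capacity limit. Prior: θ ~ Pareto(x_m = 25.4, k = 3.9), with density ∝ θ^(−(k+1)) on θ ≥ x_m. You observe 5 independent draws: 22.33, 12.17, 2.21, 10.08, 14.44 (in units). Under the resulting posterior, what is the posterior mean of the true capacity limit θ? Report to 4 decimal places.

A Pareto(scale x_m, shape k) prior on the upper bound θ of Uniform(0, θ) is conjugate: posterior is Pareto(max(x_m, max xᵢ), k + n).
Sample maximum = 22.33; prior scale x_m = 25.4 → posterior scale = max = 25.40.
Posterior shape = 3.9 + 5 = 8.9.
E[θ|data] = k·x_m/(k−1) = 8.9·25.40/7.9 = 28.6152.

28.6152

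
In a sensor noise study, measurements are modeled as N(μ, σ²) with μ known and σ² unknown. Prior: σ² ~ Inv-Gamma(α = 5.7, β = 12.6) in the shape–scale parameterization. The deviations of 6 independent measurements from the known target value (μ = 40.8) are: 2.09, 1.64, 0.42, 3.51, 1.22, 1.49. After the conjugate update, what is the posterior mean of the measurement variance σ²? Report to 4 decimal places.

With known mean μ and an Inverse-Gamma(α, β) prior on σ², the Normal likelihood is conjugate: posterior is Inv-Gamma(α + n/2, β + Σ(xᵢ−μ)²/2).
Σ(xᵢ−μ)² = (2.09)² + (1.64)² + (0.42)² + (3.51)² + (1.22)² + (1.49)² = 23.2627.
Posterior: Inv-Gamma(5.7 + 6/2, 12.6 + 23.2627/2) = Inv-Gamma(8.70, 24.23135).
E[σ²|data] = β/(α−1) = 24.23135/7.70 = 3.1469.

3.1469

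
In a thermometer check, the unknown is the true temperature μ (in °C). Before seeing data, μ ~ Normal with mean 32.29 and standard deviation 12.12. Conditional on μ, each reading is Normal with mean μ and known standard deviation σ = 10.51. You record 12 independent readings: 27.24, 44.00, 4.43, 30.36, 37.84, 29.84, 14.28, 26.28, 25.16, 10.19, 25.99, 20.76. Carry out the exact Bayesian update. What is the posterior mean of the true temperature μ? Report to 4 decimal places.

25.1452

For Normal data with known variance σ², a Normal(μ₀, σ₀²) prior on μ is conjugate. Posterior precision = 1/σ₀² + n/σ²; posterior mean is the precision-weighted average of μ₀ and x̄.
Σxᵢ = 27.24 + 44.00 + 4.43 + 30.36 + 37.84 + 29.84 + 14.28 + 26.28 + 25.16 + 10.19 + 25.99 + 20.76 = 296.37, so n·x̄ = 296.37.
σ₀² = 12.12² = 146.8944, σ² = 10.51² = 110.4601; σ² + n·σ₀² = 110.4601 + 12·146.8944 = 1873.1929.
Posterior mean = (μ₀/σ₀² + n·x̄/σ²)/(1/σ₀² + n/σ²) = (σ²·μ₀ + σ₀²·n·x̄)/(σ² + n·σ₀²) = (110.4601·32.29 + 146.8944·296.37)/1873.1929 = 47101.849957/1873.1929 = 25.1452.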